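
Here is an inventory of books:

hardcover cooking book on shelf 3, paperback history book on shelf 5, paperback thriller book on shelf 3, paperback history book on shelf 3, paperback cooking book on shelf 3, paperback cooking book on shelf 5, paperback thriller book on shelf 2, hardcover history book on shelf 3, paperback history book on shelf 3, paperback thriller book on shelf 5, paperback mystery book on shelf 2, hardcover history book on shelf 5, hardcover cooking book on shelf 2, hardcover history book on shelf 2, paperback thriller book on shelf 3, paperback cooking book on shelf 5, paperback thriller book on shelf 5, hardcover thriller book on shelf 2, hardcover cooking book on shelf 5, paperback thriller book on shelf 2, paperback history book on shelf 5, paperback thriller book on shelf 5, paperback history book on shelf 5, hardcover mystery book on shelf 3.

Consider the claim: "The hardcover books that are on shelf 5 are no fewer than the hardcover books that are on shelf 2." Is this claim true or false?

hardcover books on shelf 5: 2.
hardcover books on shelf 2: 3.
The claim requires 2 ≥ 3, which does not hold.

False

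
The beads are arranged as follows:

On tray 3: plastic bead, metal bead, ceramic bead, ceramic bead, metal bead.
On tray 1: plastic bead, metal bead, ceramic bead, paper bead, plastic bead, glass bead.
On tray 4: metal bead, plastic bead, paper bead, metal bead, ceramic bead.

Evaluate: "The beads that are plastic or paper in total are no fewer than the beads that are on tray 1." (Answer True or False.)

True

|beads that are plastic or paper| = 6.
|beads on tray 1| = 6.
The claim requires 6 ≥ 6, which holds.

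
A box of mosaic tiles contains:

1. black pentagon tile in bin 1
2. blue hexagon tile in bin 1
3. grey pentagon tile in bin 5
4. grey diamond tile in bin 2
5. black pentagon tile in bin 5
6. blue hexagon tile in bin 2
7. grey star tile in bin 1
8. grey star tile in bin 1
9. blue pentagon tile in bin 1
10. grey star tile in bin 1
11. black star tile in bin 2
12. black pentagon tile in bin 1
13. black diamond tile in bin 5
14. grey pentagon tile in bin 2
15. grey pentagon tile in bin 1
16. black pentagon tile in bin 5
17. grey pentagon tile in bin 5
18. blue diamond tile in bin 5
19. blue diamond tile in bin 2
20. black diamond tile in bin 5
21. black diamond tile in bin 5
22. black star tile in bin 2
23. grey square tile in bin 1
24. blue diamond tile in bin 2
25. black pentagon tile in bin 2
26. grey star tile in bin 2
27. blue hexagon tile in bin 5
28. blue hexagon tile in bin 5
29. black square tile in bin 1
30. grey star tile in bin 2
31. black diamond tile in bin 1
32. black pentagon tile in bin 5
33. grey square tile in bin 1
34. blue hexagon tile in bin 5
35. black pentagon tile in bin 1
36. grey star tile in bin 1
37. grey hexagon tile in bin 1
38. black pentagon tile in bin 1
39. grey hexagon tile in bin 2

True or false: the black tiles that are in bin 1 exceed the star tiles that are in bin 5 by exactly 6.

True

There are 6 black tiles in bin 1.
There are 0 star tiles in bin 5.
The claim requires 6 − 0 (= 6) to equal 6, which holds.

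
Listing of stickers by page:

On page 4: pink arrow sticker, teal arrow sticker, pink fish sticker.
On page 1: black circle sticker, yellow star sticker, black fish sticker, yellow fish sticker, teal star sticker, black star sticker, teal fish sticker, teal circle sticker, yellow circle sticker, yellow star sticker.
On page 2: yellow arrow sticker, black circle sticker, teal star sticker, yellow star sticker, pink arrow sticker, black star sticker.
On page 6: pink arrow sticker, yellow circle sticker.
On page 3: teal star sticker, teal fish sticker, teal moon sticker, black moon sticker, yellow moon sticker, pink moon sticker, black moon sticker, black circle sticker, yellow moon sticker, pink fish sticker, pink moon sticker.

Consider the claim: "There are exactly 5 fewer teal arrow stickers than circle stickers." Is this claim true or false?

|teal arrow stickers| = 1.
|circle stickers| = 6.
The claim requires 6 − 1 (= 5) to equal 5, which holds.

True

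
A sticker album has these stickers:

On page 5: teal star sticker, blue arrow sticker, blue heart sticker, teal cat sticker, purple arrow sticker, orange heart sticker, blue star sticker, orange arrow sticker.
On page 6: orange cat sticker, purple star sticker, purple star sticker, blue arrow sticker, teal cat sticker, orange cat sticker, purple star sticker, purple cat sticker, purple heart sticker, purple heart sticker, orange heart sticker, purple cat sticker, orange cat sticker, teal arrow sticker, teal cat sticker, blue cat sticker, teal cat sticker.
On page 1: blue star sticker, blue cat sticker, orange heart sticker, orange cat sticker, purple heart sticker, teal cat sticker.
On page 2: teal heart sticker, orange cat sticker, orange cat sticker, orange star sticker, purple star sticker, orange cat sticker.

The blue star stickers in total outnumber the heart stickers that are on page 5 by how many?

blue star stickers: 2.
heart stickers on page 5: 2.
2 − 2 = 0.

0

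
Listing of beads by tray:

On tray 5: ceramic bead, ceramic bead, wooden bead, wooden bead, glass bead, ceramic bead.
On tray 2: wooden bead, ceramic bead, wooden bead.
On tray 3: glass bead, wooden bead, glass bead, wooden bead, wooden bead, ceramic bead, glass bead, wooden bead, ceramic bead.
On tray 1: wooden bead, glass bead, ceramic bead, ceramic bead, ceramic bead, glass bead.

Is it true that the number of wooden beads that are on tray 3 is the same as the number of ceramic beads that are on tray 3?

|wooden beads on tray 3| = 4.
|ceramic beads on tray 3| = 2.
The claim requires 4 = 2, which does not hold.

False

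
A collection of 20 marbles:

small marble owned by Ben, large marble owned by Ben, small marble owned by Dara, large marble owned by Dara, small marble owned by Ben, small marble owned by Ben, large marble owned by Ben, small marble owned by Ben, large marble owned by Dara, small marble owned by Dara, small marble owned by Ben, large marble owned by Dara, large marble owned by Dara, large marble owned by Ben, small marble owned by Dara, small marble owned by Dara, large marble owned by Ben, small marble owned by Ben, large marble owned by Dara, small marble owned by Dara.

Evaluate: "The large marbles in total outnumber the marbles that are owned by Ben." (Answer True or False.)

large marbles: 9.
marbles owned by Ben: 10.
The claim requires 9 > 10, which does not hold.

False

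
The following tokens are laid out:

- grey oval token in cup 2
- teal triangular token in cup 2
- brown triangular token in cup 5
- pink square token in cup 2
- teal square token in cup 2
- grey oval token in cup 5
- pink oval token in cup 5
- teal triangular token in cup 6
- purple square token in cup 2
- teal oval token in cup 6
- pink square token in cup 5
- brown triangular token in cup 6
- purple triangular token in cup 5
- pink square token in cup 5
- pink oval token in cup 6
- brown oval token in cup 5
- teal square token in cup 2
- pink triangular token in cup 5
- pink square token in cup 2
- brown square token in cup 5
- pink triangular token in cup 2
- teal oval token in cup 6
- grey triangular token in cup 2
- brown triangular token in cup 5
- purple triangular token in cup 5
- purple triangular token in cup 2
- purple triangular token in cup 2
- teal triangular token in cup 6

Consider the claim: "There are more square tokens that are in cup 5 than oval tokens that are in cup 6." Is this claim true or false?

There are 3 square tokens in cup 5.
There are 3 oval tokens in cup 6.
The claim requires 3 > 3, which does not hold.

False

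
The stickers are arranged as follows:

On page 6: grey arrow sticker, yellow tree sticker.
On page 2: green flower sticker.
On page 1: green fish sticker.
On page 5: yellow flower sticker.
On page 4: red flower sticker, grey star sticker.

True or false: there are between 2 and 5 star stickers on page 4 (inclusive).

|star stickers on page 4| = 1.
The claim requires 2 ≤ 1 ≤ 5, which does not hold.

False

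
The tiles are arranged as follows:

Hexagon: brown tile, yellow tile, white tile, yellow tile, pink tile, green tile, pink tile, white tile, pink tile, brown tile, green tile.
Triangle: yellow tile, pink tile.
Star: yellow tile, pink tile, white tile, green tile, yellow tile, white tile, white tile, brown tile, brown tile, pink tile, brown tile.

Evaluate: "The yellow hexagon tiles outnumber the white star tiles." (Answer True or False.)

False

There are 2 yellow hexagon tiles.
There are 3 white star tiles.
The claim requires 2 > 3, which does not hold.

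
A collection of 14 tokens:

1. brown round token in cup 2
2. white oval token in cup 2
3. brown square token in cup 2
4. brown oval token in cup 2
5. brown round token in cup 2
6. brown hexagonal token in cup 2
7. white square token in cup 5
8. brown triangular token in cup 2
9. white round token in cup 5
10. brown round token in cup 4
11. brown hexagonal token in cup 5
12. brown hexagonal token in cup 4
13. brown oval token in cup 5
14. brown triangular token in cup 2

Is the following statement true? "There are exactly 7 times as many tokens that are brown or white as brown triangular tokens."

True

tokens that are brown or white: 14.
brown triangular tokens: 2.
The claim requires 14 = 7 × 2 = 14, which holds.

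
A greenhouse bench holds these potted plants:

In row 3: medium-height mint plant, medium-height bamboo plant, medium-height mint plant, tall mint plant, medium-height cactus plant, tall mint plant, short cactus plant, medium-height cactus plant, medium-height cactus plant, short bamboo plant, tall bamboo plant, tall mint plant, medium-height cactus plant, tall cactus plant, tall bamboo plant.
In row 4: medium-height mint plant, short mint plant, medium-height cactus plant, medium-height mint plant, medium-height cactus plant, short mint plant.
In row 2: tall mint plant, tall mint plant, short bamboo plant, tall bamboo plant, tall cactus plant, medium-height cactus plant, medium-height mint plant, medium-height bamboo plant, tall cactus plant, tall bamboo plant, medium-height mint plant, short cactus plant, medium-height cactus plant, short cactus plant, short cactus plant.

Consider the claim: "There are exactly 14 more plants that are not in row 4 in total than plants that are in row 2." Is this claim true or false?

False

plants that are not in row 4: 30.
plants in row 2: 15.
The claim requires 30 − 15 (= 15) to equal 14, which does not hold.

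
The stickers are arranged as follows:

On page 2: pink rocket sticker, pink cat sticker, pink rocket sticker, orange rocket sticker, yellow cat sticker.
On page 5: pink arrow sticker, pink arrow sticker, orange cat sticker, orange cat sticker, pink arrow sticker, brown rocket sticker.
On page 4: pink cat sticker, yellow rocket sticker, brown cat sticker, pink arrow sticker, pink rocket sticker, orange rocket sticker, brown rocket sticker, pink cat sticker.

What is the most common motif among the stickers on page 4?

Counts by motif (restricted to stickers on page 4): rocket 4, cat 3, arrow 1.
The maximum is 4, held uniquely by rocket.

rocket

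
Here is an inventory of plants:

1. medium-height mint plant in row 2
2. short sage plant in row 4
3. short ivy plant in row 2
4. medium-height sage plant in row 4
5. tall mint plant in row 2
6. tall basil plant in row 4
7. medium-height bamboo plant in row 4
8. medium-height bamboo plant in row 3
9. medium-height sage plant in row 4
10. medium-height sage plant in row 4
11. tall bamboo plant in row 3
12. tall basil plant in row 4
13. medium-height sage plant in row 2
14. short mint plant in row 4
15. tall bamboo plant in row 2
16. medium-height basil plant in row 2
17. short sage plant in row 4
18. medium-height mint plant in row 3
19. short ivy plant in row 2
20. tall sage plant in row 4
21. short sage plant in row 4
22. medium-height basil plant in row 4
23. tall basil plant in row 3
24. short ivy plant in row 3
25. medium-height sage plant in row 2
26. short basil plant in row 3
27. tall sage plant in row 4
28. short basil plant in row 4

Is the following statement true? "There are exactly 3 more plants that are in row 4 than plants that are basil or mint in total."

There are 14 plants in row 4.
There are 11 plants that are basil or mint.
The claim requires 14 − 11 (= 3) to equal 3, which holds.

True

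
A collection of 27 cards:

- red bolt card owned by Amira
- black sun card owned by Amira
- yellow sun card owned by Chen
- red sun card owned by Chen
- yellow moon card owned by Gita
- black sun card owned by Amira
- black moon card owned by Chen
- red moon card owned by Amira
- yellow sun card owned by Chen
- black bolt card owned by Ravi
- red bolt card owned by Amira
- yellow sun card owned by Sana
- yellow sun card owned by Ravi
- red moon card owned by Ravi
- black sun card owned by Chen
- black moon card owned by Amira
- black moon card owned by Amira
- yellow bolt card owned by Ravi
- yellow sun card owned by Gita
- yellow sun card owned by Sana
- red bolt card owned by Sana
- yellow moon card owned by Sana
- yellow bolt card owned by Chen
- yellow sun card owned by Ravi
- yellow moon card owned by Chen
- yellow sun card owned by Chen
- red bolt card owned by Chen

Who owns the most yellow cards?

Counts by player (restricted to yellow cards): Chen→5, Ravi→3, Sana→3, Gita→2, Amira→0.
The maximum is 5, held uniquely by Chen.

Chen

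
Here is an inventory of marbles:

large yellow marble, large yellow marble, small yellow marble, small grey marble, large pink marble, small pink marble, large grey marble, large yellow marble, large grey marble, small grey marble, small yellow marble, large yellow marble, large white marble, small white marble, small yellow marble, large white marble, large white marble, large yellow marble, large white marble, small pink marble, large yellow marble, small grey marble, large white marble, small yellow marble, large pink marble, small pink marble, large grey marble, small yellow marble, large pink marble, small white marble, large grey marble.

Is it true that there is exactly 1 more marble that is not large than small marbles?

False

marbles that are not large: 13.
small marbles: 13.
The claim requires 13 − 13 (= 0) to equal 1, which does not hold.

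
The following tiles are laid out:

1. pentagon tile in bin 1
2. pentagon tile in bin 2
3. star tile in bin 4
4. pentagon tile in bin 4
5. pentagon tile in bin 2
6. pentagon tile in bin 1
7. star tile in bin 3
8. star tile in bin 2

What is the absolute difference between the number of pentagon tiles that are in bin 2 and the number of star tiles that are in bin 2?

1

pentagon tiles in bin 2: 2. star tiles in bin 2: 1.
|2 − 1| = 2 − 1 = 1.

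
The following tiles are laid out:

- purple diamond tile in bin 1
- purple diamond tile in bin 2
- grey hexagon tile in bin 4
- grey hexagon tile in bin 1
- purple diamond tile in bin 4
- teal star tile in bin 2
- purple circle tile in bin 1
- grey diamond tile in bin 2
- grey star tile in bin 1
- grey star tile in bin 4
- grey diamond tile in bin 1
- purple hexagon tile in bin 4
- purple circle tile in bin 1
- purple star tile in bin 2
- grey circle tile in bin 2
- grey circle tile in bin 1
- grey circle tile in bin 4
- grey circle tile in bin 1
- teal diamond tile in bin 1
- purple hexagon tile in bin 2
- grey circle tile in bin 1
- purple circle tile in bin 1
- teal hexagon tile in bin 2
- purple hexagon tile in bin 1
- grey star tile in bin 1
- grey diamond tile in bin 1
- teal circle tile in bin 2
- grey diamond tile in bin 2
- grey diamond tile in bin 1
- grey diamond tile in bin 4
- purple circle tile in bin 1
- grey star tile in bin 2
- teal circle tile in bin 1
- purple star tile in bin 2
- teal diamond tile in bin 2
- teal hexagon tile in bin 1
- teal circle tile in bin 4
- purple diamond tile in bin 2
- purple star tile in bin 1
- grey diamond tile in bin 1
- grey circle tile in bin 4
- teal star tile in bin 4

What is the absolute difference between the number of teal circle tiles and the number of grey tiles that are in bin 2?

1

teal circle tiles: 3. grey tiles in bin 2: 4.
|3 − 4| = 4 − 3 = 1.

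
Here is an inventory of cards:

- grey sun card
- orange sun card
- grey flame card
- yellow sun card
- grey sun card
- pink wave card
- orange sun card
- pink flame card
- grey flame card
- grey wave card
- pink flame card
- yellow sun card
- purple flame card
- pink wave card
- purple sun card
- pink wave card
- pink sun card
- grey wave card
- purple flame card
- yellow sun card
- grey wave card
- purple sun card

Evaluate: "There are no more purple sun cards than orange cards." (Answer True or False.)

purple sun cards: 2.
orange cards: 2.
The claim requires 2 ≤ 2, which holds.

True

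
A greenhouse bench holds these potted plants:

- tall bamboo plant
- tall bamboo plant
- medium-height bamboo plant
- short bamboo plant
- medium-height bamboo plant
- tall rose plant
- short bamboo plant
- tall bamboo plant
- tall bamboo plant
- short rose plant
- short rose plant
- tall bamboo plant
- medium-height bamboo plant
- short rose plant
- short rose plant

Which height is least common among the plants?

Counts by height: tall 6, short 6, medium-height 3.
The minimum is 3, held uniquely by medium-height.

medium-height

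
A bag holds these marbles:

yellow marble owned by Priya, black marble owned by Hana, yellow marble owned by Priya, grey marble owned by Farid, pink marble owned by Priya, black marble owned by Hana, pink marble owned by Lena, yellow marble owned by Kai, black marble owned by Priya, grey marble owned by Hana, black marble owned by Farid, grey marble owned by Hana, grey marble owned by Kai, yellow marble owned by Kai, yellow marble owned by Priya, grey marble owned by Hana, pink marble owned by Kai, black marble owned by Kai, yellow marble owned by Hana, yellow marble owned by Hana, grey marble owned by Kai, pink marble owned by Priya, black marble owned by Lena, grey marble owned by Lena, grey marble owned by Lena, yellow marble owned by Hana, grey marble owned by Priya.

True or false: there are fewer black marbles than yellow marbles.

There are 6 black marbles.
There are 8 yellow marbles.
The claim requires 6 < 8, which holds.

True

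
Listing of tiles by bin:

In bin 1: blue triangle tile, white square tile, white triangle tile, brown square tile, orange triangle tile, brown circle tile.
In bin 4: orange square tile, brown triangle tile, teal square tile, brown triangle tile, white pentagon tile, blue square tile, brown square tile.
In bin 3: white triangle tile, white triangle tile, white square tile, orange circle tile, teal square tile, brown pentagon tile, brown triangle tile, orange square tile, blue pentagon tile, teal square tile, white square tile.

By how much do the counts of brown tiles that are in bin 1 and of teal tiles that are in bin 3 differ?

brown tiles in bin 1: 2. teal tiles in bin 3: 2.
|2 − 2| = 2 − 2 = 0.

0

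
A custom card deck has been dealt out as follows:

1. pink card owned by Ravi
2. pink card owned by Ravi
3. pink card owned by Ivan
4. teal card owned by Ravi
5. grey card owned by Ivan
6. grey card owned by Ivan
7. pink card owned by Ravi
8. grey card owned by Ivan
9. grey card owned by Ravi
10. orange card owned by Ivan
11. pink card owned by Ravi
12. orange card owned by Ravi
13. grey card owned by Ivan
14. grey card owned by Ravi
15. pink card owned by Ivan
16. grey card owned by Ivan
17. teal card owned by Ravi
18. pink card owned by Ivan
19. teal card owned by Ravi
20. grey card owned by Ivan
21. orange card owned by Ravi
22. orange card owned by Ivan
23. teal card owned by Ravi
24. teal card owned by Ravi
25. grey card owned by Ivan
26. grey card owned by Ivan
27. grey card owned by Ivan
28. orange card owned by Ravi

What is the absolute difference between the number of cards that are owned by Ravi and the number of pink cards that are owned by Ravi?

10

cards owned by Ravi: 14. pink cards owned by Ravi: 4.
|14 − 4| = 14 − 4 = 10.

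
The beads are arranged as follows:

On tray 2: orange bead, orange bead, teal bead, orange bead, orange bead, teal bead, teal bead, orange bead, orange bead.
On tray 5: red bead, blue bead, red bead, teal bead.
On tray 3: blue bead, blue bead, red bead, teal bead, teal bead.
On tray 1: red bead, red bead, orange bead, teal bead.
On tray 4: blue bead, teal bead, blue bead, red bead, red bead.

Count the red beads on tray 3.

1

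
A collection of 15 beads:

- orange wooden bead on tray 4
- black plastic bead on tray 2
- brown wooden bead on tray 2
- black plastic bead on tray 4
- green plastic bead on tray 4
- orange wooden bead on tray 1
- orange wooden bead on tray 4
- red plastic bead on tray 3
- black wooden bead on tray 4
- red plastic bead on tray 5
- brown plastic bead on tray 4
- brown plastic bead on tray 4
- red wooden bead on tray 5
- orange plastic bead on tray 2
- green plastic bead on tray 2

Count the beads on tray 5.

2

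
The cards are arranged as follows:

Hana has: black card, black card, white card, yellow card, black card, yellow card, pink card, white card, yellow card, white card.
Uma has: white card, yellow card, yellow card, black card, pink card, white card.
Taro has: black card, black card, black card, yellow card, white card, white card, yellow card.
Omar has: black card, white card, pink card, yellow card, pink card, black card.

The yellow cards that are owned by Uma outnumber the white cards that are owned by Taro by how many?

yellow cards owned by Uma: 2.
white cards owned by Taro: 2.
2 − 2 = 0.

0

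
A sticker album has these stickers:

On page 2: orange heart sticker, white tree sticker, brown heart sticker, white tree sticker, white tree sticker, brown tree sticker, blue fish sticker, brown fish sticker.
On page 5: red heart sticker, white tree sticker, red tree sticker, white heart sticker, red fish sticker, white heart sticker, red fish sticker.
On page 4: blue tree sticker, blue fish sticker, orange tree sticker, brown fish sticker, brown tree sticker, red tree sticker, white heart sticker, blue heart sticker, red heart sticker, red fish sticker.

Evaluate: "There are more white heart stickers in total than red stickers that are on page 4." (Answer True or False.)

There are 3 white heart stickers.
There are 3 red stickers on page 4.
The claim requires 3 > 3, which does not hold.

False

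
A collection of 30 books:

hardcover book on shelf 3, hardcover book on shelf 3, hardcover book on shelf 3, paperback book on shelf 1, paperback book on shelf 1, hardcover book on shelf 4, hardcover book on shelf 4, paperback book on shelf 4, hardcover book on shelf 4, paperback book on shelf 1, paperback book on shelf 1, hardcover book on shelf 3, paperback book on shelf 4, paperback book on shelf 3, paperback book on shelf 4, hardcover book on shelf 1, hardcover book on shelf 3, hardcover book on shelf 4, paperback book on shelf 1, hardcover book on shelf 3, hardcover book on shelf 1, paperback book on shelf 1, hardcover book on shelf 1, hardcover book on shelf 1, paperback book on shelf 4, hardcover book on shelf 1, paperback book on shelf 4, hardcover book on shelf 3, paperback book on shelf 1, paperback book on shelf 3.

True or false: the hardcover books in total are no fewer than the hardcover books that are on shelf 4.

True

There are 16 hardcover books.
There are 4 hardcover books on shelf 4.
The claim requires 16 ≥ 4, which holds.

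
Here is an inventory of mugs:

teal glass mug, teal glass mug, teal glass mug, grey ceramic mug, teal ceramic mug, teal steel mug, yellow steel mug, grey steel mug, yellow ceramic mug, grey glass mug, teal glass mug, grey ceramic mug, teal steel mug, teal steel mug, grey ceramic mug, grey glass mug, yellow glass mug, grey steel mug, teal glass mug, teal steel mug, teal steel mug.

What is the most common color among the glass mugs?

teal

Counts by color (restricted to glass mugs): teal 5, grey 2, yellow 1.
The maximum is 5, held uniquely by teal.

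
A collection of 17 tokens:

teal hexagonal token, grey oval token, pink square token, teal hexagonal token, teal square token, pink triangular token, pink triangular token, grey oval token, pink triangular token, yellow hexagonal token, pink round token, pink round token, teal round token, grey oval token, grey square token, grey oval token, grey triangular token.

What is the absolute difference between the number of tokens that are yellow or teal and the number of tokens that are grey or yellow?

2

tokens that are yellow or teal: 5. tokens that are grey or yellow: 7.
|5 − 7| = 7 − 5 = 2.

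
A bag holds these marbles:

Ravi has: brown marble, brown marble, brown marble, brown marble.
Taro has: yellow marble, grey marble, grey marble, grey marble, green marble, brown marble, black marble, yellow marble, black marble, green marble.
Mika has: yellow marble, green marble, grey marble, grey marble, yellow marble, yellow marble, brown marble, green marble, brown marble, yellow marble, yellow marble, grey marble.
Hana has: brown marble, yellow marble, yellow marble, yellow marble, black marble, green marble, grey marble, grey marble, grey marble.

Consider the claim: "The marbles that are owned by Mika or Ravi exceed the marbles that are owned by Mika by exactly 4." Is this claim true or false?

True

|marbles owned by Mika or Ravi| = 16.
|marbles owned by Mika| = 12.
The claim requires 16 − 12 (= 4) to equal 4, which holds.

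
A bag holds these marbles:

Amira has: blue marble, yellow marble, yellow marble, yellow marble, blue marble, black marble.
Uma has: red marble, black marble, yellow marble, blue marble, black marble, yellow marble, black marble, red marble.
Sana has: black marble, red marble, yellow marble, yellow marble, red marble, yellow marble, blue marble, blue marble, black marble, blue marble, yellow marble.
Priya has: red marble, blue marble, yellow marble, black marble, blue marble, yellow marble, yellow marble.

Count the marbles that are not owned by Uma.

24

Total marbles: 32; with the excluded value: 8; remaining 32 − 8 = 24.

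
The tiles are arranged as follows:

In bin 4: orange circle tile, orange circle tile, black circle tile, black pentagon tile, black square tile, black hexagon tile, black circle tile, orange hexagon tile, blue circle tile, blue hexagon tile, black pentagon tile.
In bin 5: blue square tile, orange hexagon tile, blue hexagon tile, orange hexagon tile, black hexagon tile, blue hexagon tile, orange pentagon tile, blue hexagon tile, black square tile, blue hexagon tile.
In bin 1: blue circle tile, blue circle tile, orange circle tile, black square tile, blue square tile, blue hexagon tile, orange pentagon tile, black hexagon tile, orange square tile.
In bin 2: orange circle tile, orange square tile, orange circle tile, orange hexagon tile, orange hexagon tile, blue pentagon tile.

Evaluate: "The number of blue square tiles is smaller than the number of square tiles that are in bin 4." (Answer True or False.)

False

There are 2 blue square tiles.
There is 1 square tile in bin 4.
The claim requires 2 < 1, which does not hold.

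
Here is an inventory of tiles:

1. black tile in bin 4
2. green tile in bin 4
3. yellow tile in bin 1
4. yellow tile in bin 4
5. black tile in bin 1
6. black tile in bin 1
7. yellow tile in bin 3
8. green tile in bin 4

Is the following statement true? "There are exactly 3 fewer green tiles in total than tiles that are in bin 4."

There are 2 green tiles.
There are 4 tiles in bin 4.
The claim requires 4 − 2 (= 2) to equal 3, which does not hold.

False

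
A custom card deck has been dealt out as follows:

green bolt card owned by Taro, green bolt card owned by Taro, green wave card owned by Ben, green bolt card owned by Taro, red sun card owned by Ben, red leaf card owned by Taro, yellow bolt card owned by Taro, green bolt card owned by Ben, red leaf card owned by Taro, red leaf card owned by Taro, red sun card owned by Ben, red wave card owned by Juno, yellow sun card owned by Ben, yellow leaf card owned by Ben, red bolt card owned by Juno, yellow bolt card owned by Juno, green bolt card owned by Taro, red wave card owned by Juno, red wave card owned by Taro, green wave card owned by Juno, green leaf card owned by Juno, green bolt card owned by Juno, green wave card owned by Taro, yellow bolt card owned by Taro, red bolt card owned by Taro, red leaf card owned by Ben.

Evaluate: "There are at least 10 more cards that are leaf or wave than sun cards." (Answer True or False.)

|cards that are leaf or wave| = 12.
|sun cards| = 3.
The claim requires 12 − 3 = 9 ≥ 10, which does not hold.

False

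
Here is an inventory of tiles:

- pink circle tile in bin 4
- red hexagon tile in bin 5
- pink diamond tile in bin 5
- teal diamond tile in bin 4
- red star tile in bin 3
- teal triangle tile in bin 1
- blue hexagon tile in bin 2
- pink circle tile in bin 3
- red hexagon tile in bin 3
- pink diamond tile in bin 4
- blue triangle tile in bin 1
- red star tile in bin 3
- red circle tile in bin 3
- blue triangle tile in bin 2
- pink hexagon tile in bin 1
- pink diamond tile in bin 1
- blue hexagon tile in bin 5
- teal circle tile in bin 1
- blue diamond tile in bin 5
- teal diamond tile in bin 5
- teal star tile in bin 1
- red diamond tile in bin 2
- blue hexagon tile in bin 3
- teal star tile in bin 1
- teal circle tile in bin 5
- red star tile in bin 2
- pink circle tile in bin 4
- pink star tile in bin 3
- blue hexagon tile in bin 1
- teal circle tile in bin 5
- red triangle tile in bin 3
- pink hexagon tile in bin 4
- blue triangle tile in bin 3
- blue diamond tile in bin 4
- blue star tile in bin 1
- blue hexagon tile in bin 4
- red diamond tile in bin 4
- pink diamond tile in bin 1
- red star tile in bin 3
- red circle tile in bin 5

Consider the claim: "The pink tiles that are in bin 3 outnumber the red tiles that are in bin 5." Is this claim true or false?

|pink tiles in bin 3| = 2.
|red tiles in bin 5| = 2.
The claim requires 2 > 2, which does not hold.

False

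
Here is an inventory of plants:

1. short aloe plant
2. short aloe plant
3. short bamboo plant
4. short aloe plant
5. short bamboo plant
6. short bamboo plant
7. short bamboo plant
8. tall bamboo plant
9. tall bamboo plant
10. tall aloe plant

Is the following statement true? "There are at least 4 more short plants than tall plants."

There are 7 short plants.
There are 3 tall plants.
The claim requires 7 − 3 = 4 ≥ 4, which holds.

True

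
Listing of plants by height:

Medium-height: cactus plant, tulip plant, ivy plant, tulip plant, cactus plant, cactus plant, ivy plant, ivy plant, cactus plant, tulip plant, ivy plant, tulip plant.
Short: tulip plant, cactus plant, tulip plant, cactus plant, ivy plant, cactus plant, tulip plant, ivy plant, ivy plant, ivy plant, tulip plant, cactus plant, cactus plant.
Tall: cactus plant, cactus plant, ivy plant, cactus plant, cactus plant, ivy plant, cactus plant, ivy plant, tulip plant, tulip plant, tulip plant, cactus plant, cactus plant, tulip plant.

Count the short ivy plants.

4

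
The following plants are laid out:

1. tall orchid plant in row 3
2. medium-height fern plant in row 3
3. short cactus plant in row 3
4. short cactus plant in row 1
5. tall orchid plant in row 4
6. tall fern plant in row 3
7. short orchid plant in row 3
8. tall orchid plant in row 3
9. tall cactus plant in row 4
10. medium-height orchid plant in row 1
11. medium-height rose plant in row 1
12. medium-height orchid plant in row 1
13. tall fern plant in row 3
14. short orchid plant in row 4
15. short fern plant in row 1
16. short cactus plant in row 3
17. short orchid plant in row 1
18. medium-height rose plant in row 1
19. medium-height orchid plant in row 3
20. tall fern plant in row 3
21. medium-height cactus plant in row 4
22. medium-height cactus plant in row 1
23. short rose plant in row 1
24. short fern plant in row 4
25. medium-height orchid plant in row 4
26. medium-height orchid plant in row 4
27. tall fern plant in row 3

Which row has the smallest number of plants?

row 4

Counts by row: row 3→11, row 1→9, row 4→7.
The minimum is 7, held uniquely by row 4.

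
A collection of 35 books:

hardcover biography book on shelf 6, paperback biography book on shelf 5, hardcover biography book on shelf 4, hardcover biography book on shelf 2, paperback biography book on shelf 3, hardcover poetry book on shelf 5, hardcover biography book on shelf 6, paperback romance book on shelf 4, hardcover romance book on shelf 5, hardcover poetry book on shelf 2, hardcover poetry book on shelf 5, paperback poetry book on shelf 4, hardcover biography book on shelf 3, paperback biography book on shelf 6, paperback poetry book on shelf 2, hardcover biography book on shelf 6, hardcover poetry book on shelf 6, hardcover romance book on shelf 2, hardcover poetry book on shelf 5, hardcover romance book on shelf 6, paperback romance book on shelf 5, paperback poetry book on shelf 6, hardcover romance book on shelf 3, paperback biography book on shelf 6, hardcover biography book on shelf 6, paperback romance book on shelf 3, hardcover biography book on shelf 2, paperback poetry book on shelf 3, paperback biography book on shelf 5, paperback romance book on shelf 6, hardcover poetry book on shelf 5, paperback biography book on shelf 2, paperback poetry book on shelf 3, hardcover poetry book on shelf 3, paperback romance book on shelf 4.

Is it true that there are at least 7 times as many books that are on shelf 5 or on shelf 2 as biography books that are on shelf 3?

True

|books on shelf 5 or on shelf 2| = 14.
|biography books on shelf 3| = 2.
The claim requires 14 ≥ 7 × 2 = 14, which holds.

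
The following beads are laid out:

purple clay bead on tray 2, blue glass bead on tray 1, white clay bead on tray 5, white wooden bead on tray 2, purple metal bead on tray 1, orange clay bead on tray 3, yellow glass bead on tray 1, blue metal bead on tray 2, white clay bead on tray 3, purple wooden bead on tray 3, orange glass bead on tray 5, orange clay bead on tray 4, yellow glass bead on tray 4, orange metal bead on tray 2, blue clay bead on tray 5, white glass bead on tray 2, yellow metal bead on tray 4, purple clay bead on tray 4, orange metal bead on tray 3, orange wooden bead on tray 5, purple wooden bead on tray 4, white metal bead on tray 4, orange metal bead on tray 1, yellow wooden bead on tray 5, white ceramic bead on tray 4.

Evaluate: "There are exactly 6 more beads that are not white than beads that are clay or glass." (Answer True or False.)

False

|beads that are not white| = 19.
|beads that are clay or glass| = 12.
The claim requires 19 − 12 (= 7) to equal 6, which does not hold.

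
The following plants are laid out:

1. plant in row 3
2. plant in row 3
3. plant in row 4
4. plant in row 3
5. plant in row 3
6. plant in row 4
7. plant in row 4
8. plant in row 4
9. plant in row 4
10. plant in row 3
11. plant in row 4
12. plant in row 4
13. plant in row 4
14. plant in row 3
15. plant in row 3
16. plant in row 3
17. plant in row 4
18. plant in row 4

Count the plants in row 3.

8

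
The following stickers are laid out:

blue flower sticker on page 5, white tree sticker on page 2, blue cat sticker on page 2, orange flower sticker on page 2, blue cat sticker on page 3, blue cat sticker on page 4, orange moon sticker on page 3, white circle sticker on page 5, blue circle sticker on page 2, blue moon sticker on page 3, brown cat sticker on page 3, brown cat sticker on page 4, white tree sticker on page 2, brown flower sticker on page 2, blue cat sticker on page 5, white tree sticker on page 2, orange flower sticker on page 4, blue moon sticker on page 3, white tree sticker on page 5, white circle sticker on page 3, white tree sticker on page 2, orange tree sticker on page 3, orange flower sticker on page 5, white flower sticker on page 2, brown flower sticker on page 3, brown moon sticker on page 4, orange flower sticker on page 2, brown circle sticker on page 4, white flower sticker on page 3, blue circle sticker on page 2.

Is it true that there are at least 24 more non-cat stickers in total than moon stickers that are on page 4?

False

|non-cat stickers| = 24.
|moon stickers on page 4| = 1.
The claim requires 24 − 1 = 23 ≥ 24, which does not hold.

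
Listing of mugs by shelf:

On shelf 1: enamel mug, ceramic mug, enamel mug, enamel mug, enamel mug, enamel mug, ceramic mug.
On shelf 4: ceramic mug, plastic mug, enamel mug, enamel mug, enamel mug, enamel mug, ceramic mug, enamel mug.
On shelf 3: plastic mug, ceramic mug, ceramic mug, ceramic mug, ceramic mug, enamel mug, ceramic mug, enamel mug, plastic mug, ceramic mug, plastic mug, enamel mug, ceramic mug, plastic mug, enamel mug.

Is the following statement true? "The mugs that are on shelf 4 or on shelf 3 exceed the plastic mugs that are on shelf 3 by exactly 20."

mugs on shelf 4 or on shelf 3: 23.
plastic mugs on shelf 3: 4.
The claim requires 23 − 4 (= 19) to equal 20, which does not hold.

False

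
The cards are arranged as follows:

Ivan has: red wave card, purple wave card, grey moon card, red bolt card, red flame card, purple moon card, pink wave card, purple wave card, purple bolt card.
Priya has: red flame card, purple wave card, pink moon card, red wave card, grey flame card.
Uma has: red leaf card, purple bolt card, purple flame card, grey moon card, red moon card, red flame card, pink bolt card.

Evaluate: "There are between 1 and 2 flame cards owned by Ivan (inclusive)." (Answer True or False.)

True

flame cards owned by Ivan: 1.
The claim requires 1 ≤ 1 ≤ 2, which holds.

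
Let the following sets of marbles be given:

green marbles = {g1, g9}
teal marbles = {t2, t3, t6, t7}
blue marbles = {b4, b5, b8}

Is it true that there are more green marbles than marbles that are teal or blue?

There are 2 green marbles.
There are 7 marbles that are teal or blue.
The claim requires 2 > 7, which does not hold.

False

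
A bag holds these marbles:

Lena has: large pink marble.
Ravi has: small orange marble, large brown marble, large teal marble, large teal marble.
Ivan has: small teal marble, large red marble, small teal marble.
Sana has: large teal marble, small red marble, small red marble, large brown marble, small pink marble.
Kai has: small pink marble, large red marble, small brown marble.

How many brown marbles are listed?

3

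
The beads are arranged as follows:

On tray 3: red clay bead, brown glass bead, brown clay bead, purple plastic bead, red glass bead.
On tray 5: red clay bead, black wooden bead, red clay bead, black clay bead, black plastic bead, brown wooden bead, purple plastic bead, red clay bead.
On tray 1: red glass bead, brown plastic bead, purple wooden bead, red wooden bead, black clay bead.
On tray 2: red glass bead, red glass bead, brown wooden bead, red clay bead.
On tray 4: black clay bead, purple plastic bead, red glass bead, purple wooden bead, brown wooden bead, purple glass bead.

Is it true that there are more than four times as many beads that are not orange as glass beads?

There are 28 beads that are not orange.
There are 7 glass beads.
The claim requires 28 > 4 × 7 = 28, which does not hold.

False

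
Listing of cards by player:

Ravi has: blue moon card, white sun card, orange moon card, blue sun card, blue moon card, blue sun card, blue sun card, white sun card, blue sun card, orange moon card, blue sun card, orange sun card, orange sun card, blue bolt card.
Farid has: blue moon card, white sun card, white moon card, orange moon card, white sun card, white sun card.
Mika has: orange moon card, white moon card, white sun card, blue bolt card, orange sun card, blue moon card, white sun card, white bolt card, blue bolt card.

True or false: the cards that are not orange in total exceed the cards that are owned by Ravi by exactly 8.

True

There are 22 cards that are not orange.
Count of cards owned by Ravi: 14.
The claim requires 22 − 14 (= 8) to equal 8, which holds.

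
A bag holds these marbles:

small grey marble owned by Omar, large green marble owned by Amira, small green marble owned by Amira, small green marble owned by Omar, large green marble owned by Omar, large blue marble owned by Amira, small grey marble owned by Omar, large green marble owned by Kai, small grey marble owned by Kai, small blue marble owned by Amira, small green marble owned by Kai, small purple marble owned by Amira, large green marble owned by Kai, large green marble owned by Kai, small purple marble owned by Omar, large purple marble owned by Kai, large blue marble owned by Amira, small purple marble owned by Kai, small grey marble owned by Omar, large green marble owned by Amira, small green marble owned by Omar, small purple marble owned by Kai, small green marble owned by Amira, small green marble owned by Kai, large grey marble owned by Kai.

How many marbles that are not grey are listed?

20

Total marbles: 25; with the excluded value: 5; remaining 25 − 5 = 20.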